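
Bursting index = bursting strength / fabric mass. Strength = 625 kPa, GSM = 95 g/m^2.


Formula: Bursting Index = Bursting Strength / Fabric GSM
BI = 625 kPa / 95 g/m^2
BI = 6.579 kPa/(g/m^2)

6.579 kPa/(g/m^2)


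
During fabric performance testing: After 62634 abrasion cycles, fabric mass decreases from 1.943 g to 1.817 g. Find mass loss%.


Formula: Mass loss% = ((m_before - m_after) / m_before) * 100
Step 1: Mass loss = 1.943 - 1.817 = 0.126 g
Step 2: Ratio = 0.126 / 1.943 = 0.0648482
Step 3: Mass loss% = 0.0648482 * 100 = 6.48482% ≈ 6.48%

6.48%


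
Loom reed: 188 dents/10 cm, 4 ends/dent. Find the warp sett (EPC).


Formula: EPC = (dents per 10 cm * ends per dent) / 10
Step 1: Total ends per 10 cm = 188 * 4 = 752
Step 2: EPC = 752 / 10 = 75.2 ends/cm

75.2 ends/cm


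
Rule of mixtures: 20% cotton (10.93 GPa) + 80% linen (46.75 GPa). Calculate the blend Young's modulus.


Formula: Blend property = (fraction_A * property_A) + (fraction_B * property_B)
Step 1: Contribution A = 20/100 * 10.93 GPa = 2.186 GPa
Step 2: Contribution B = 80/100 * 46.75 GPa = 37.4 GPa
Step 3: Blend Young's modulus = 2.186 + 37.4 = 39.586 GPa

39.586 GPa


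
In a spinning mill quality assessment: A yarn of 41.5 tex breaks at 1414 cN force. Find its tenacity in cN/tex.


Formula: Tenacity = Breaking force / Linear density
Tenacity = 1414 cN / 41.5 tex
Tenacity = 34.07 cN/tex

34.07 cN/tex


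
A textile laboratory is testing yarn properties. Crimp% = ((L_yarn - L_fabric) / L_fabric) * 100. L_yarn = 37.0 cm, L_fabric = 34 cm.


Formula: Crimp% = ((L_yarn - L_fabric) / L_fabric) * 100
Step 1: Extension = 37.0 - 34 = 3.0 cm
Step 2: Crimp% = (3.0 / 34) * 100
Step 3: Crimp% = 0.088235 * 100 = 8.8235% ≈ 8.8%

8.8%


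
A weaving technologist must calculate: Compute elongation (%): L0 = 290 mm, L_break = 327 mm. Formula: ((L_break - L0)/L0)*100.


Formula: Elongation (%) = ((L_break - L0) / L0) * 100
Step 1: Extension = 327 - 290 = 37 mm
Step 2: Elongation = (37 / 290) * 100
Step 3: Elongation = 0.127586 * 100 = 12.7586% ≈ 12.8%

12.8%


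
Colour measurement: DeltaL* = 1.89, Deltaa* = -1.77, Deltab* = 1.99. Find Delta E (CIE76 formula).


Formula: Delta E = sqrt(dL*^2 + da*^2 + db*^2)
Step 1: dL*^2 = 1.89^2 = 3.5721
Step 2: da*^2 = (-1.77)^2 = 3.1329
Step 3: db*^2 = 1.99^2 = 3.9601
Step 4: Sum = 3.5721 + 3.1329 + 3.9601 = 10.6651
Step 5: Delta E = sqrt(10.6651) = 3.27

3.27 Delta E


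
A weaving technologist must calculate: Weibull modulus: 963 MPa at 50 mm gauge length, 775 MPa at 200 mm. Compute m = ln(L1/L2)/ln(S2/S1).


Formula: m = ln(L1/L2) / ln(S2/S1)
Step 1: ln(L1/L2) = ln(50/200) = -1.38629
Step 2: S2/S1 = 775/963 = 0.80478
Step 3: ln(S2/S1) = ln(0.80478) = -0.21719
Step 4: m = -1.38629 / -0.21719 = 6.38

6.38 (Weibull m)


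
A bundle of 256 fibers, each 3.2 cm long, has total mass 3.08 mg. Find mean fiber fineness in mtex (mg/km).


Formula: fineness (mtex) = mass (mg) / total length (km) = (mass_mg / total_length_m) * 1000
Step 1: Convert fiber length: 3.2 cm = 0.032 m
Step 2: Total fiber length = 256 * 0.032 = 8.192 m
Step 3: Linear density = 3.08 mg / 8.192 m = 0.3760 mg/m
Step 4: fineness = 0.3760 * 1000 = 376.0 mtex

376.0 mtex


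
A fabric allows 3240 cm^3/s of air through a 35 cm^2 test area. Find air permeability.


Formula: Air Permeability = Airflow / Test Area
AP = 3240 cm^3/s / 35 cm^2
AP = 92.6 cm^3/s/cm^2

92.6 cm^3/s/cm^2


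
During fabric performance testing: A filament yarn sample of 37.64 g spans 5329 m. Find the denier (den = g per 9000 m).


Formula: den = (mass_g / length_m) * 9000
Substituting: den = (37.64 / 5329) * 9000
Intermediate: 37.64 / 5329 = 0.00706324 g/m
den = 0.00706324 * 9000 = 63.6 denier

63.6 denier


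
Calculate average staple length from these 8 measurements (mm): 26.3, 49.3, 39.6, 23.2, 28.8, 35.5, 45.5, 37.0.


Formula: Mean = sum of lengths / count
Sum = 26.3 + 49.3 + 39.6 + 23.2 + 28.8 + 35.5 + 45.5 + 37.0
Sum = 285.2 mm
Mean = 285.2 / 8 = 35.65 mm

35.65 mm


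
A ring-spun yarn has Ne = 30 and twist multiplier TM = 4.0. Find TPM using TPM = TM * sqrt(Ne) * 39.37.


Formula: TPM = TM * sqrt(Ne) * 39.37
Step 1: sqrt(Ne) = sqrt(30) = 5.4772
Step 2: TM * sqrt(Ne) = 4.0 * 5.4772 = 21.9088
Step 3: TPM = 21.9088 * 39.37 = 863 twists/m

863 twists/m


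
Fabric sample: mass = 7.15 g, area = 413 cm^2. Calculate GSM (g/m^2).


Formula: GSM = mass_g / area_m2
Step 1: Convert area: 413 cm^2 = 413 / 10000 = 0.0413 m^2
Step 2: GSM = 7.15 g / 0.0413 m^2 = 173.1 g/m^2

173.1 g/m^2


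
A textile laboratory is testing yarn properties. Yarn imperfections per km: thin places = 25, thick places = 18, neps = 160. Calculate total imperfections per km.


Formula: Total = thin places + thick places + neps
Total = 25 + 18 + 160
Total = 203 imperfections/km

203 imperfections/km


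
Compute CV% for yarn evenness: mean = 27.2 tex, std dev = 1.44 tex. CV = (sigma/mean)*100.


Formula: CV% = (standard deviation / mean) * 100
Step 1: Ratio = 1.44 / 27.2 = 0.052941
Step 2: CV% = 0.052941 * 100 = 5.2941% ≈ 5.3%

5.3%


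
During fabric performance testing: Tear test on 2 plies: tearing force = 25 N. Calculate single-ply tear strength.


Formula: Per-ply strength = Total force / Number of plies
Per-ply = 25 N / 2
Per-ply = 12.5 N

12.5 N


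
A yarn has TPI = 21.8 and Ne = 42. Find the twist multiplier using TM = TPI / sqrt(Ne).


Formula: TM = TPI / sqrt(Ne)
Step 1: sqrt(Ne) = sqrt(42) = 6.4807
Step 2: TM = 21.8 / 6.4807 = 3.36

3.36 TM


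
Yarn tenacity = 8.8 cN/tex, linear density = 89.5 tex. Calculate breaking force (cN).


Formula: Breaking force = Tenacity * Linear density
F = 8.8 cN/tex * 89.5 tex
F = 787.60 cN

787.60 cN


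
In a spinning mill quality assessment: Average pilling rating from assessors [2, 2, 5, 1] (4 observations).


Formula: Mean = sum / count
Sum = 2 + 2 + 5 + 1 = 10
Mean = 10 / 4 = 2.5

2.5


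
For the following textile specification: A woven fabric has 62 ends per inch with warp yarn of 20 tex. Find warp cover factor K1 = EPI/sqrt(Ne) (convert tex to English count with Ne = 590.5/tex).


Formula: K1 = EPI / sqrt(Ne), with Ne = 590.5 / tex_warp
Step 1: Ne = 590.5 / 20 = 29.525
Step 2: sqrt(Ne) = sqrt(29.525) = 5.4337
Step 3: K1 = 62 / 5.4337 = 11.4

11.4


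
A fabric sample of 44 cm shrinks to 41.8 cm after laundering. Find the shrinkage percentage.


Formula: Shrinkage% = ((L_before - L_after) / L_before) * 100
Step 1: Shrinkage = 44 - 41.8 = 2.2 cm
Step 2: Shrinkage% = (2.2 / 44) * 100
Step 3: Shrinkage% = 0.05 * 100 = 5.0%

5.0%


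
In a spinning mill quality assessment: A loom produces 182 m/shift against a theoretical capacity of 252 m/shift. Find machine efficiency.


Formula: Efficiency% = (Actual output / Theoretical output) * 100
Efficiency% = (182 / 252) * 100
Efficiency% = 0.722222 * 100 = 72.2222% ≈ 72.2%

72.2%


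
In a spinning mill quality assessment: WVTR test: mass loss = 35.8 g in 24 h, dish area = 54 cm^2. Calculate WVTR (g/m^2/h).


Formula: WVTR = mass_loss / (area * time)
Step 1: Convert area: 54 cm^2 = 0.0054 m^2
Step 2: WVTR = 35.8 g / (0.0054 m^2 * 24 h)
Step 3: WVTR = 35.8 / 0.1296 = 276.2 g/m^2/h

276.2 g/m^2/h


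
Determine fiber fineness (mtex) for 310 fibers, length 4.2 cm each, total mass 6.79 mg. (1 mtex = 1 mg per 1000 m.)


Formula: fineness (mtex) = mass (mg) / total length (km) = (mass_mg / total_length_m) * 1000
Step 1: Convert fiber length: 4.2 cm = 0.042 m
Step 2: Total fiber length = 310 * 0.042 = 13.02 m
Step 3: Linear density = 6.79 mg / 13.02 m = 0.5215 mg/m
Step 4: fineness = 0.5215 * 1000 = 521.5 mtex

521.5 mtex


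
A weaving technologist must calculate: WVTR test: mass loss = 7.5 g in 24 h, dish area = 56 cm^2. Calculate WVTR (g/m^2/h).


Formula: WVTR = mass_loss / (area * time)
Step 1: Convert area: 56 cm^2 = 0.0056 m^2
Step 2: WVTR = 7.5 g / (0.0056 m^2 * 24 h)
Step 3: WVTR = 7.5 / 0.1344 = 55.8 g/m^2/h

55.8 g/m^2/h


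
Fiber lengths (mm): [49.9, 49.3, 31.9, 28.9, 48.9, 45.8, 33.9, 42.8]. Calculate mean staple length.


Formula: Mean = sum of lengths / count
Sum = 49.9 + 49.3 + 31.9 + 28.9 + 48.9 + 45.8 + 33.9 + 42.8
Sum = 331.4 mm
Mean = 331.4 / 8 = 41.43 mm

41.43 mm


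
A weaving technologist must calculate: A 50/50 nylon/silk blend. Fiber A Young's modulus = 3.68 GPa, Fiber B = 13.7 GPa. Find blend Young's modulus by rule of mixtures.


Formula: Blend property = (fraction_A * property_A) + (fraction_B * property_B)
Step 1: Contribution A = 50/100 * 3.68 GPa = 1.84 GPa
Step 2: Contribution B = 50/100 * 13.7 GPa = 6.85 GPa
Step 3: Blend Young's modulus = 1.84 + 6.85 = 8.69 GPa

8.69 GPa


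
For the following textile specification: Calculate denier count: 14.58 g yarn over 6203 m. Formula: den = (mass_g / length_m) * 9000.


Formula: den = (mass_g / length_m) * 9000
Substituting: den = (14.58 / 6203) * 9000
Intermediate: 14.58 / 6203 = 0.00235048 g/m
den = 0.00235048 * 9000 = 21.2 denier

21.2 denier


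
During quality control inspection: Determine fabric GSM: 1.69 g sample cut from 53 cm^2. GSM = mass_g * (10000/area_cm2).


Formula: GSM = mass_g / area_m2
Step 1: Convert area: 53 cm^2 = 53 / 10000 = 0.0053 m^2
Step 2: GSM = 1.69 g / 0.0053 m^2 = 318.9 g/m^2

318.9 g/m^2


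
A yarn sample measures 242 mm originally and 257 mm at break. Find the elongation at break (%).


Formula: Elongation (%) = ((L_break - L0) / L0) * 100
Step 1: Extension = 257 - 242 = 15 mm
Step 2: Elongation = (15 / 242) * 100
Step 3: Elongation = 0.061983 * 100 = 6.1983% ≈ 6.2%

6.2%


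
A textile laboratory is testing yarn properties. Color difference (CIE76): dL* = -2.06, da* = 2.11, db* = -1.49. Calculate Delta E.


Formula: Delta E = sqrt(dL*^2 + da*^2 + db*^2)
Step 1: dL*^2 = (-2.06)^2 = 4.2436
Step 2: da*^2 = 2.11^2 = 4.4521
Step 3: db*^2 = (-1.49)^2 = 2.2201
Step 4: Sum = 4.2436 + 4.4521 + 2.2201 = 10.9158
Step 5: Delta E = sqrt(10.9158) = 3.3

3.3 Delta E


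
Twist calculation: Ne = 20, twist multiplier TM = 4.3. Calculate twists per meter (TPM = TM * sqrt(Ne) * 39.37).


Formula: TPM = TM * sqrt(Ne) * 39.37
Step 1: sqrt(Ne) = sqrt(20) = 4.4721
Step 2: TM * sqrt(Ne) = 4.3 * 4.4721 = 19.23
Step 3: TPM = 19.23 * 39.37 = 757 twists/m

757 twists/m


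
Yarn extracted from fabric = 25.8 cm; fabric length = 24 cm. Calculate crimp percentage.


Formula: Crimp% = ((L_yarn - L_fabric) / L_fabric) * 100
Step 1: Extension = 25.8 - 24 = 1.8 cm
Step 2: Crimp% = (1.8 / 24) * 100
Step 3: Crimp% = 0.075 * 100 = 7.5%

7.5%


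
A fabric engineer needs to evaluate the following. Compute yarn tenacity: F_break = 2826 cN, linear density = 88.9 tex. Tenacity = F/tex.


Formula: Tenacity = Breaking force / Linear density
Tenacity = 2826 cN / 88.9 tex
Tenacity = 31.79 cN/tex

31.79 cN/tex


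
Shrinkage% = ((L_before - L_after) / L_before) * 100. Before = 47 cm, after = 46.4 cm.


Formula: Shrinkage% = ((L_before - L_after) / L_before) * 100
Step 1: Shrinkage = 47 - 46.4 = 0.6 cm
Step 2: Shrinkage% = (0.6 / 47) * 100
Step 3: Shrinkage% = 0.012766 * 100 = 1.2766% ≈ 1.3%

1.3%


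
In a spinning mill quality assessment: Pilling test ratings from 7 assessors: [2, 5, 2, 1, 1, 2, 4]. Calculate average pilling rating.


Formula: Mean = sum / count
Sum = 2 + 5 + 2 + 1 + 1 + 2 + 4 = 17
Mean = 17 / 7 = 2.4

2.4


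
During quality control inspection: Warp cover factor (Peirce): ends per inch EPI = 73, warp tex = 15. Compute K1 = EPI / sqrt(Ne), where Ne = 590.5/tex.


Formula: K1 = EPI / sqrt(Ne), with Ne = 590.5 / tex_warp
Step 1: Ne = 590.5 / 15 = 39.367
Step 2: sqrt(Ne) = sqrt(39.367) = 6.2743
Step 3: K1 = 73 / 6.2743 = 11.6

11.6


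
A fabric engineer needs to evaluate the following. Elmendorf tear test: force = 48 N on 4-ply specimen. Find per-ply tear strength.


Formula: Per-ply strength = Total force / Number of plies
Per-ply = 48 N / 4
Per-ply = 12 N

12 N


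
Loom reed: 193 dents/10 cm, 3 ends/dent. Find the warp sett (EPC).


Formula: EPC = (dents per 10 cm * ends per dent) / 10
Step 1: Total ends per 10 cm = 193 * 3 = 579
Step 2: EPC = 579 / 10 = 57.9 ends/cm

57.9 ends/cm


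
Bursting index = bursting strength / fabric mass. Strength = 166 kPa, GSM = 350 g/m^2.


Formula: Bursting Index = Bursting Strength / Fabric GSM
BI = 166 kPa / 350 g/m^2
BI = 0.474 kPa/(g/m^2)

0.474 kPa/(g/m^2)


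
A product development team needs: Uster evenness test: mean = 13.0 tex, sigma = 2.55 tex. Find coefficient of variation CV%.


Formula: CV% = (standard deviation / mean) * 100
Step 1: Ratio = 2.55 / 13.0 = 0.196154
Step 2: CV% = 0.196154 * 100 = 19.6154% ≈ 19.6%

19.6%


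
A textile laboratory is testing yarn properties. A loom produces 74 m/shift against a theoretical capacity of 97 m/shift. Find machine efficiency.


Formula: Efficiency% = (Actual output / Theoretical output) * 100
Efficiency% = (74 / 97) * 100
Efficiency% = 0.762887 * 100 = 76.2887% ≈ 76.3%

76.3%


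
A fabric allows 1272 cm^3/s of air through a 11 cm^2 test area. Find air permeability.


Formula: Air Permeability = Airflow / Test Area
AP = 1272 cm^3/s / 11 cm^2
AP = 115.6 cm^3/s/cm^2

115.6 cm^3/s/cm^2


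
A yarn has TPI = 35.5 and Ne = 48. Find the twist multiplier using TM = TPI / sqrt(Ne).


Formula: TM = TPI / sqrt(Ne)
Step 1: sqrt(Ne) = sqrt(48) = 6.9282
Step 2: TM = 35.5 / 6.9282 = 5.12

5.12 TM


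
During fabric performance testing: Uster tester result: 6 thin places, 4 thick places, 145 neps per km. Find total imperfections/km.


Formula: Total = thin places + thick places + neps
Total = 6 + 4 + 145
Total = 155 imperfections/km

155 imperfections/km


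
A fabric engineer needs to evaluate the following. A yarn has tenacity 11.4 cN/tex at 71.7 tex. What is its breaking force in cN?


Formula: Breaking force = Tenacity * Linear density
F = 11.4 cN/tex * 71.7 tex
F = 817.38 cN

817.38 cN


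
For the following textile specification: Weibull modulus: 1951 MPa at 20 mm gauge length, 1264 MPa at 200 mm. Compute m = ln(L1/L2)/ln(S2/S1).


Formula: m = ln(L1/L2) / ln(S2/S1)
Step 1: ln(L1/L2) = ln(20/200) = -2.30259
Step 2: S2/S1 = 1264/1951 = 0.64787
Step 3: ln(S2/S1) = ln(0.64787) = -0.43407
Step 4: m = -2.30259 / -0.43407 = 5.30

5.30 (Weibull m)


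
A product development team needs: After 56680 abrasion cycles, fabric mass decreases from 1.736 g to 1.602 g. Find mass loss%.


Formula: Mass loss% = ((m_before - m_after) / m_before) * 100
Step 1: Mass loss = 1.736 - 1.602 = 0.134 g
Step 2: Ratio = 0.134 / 1.736 = 0.0771889
Step 3: Mass loss% = 0.0771889 * 100 = 7.71889% ≈ 7.72%

7.72%


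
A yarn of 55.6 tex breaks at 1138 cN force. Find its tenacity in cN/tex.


Formula: Tenacity = Breaking force / Linear density
Tenacity = 1138 cN / 55.6 tex
Tenacity = 20.47 cN/tex

20.47 cN/tex


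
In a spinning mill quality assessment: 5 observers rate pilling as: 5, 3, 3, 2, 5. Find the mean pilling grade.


Formula: Mean = sum / count
Sum = 5 + 3 + 3 + 2 + 5 = 18
Mean = 18 / 5 = 3.6

3.6


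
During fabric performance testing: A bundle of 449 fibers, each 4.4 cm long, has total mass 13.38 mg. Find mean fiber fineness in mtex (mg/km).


Formula: fineness (mtex) = mass (mg) / total length (km) = (mass_mg / total_length_m) * 1000
Step 1: Convert fiber length: 4.4 cm = 0.044 m
Step 2: Total fiber length = 449 * 0.044 = 19.756 m
Step 3: Linear density = 13.38 mg / 19.756 m = 0.6773 mg/m
Step 4: fineness = 0.6773 * 1000 = 677.3 mtex

677.3 mtex


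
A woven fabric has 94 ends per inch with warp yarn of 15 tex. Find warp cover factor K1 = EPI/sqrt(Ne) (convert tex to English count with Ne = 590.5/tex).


Formula: K1 = EPI / sqrt(Ne), with Ne = 590.5 / tex_warp
Step 1: Ne = 590.5 / 15 = 39.367
Step 2: sqrt(Ne) = sqrt(39.367) = 6.2743
Step 3: K1 = 94 / 6.2743 = 15.0

15.0


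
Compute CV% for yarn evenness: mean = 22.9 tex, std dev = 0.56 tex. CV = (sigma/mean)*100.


Formula: CV% = (standard deviation / mean) * 100
Step 1: Ratio = 0.56 / 22.9 = 0.024454
Step 2: CV% = 0.024454 * 100 = 2.4454% ≈ 2.4%

2.4%


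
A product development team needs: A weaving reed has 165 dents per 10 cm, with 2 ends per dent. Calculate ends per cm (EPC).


Formula: EPC = (dents per 10 cm * ends per dent) / 10
Step 1: Total ends per 10 cm = 165 * 2 = 330
Step 2: EPC = 330 / 10 = 33.0 ends/cm

33.0 ends/cm


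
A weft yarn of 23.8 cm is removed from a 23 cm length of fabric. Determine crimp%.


Formula: Crimp% = ((L_yarn - L_fabric) / L_fabric) * 100
Step 1: Extension = 23.8 - 23 = 0.8 cm
Step 2: Crimp% = (0.8 / 23) * 100
Step 3: Crimp% = 0.034783 * 100 = 3.4783% ≈ 3.5%

3.5%


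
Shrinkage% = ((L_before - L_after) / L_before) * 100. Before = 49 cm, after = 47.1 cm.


Formula: Shrinkage% = ((L_before - L_after) / L_before) * 100
Step 1: Shrinkage = 49 - 47.1 = 1.9 cm
Step 2: Shrinkage% = (1.9 / 49) * 100
Step 3: Shrinkage% = 0.038776 * 100 = 3.8776% ≈ 3.9%

3.9%


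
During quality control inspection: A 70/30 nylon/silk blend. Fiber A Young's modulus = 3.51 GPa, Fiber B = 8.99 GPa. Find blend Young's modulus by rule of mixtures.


Formula: Blend property = (fraction_A * property_A) + (fraction_B * property_B)
Step 1: Contribution A = 70/100 * 3.51 GPa = 2.457 GPa
Step 2: Contribution B = 30/100 * 8.99 GPa = 2.697 GPa
Step 3: Blend Young's modulus = 2.457 + 2.697 = 5.154 GPa

5.154 GPa


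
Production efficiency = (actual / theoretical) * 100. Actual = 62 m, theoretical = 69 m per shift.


Formula: Efficiency% = (Actual output / Theoretical output) * 100
Efficiency% = (62 / 69) * 100
Efficiency% = 0.898551 * 100 = 89.8551% ≈ 89.9%

89.9%


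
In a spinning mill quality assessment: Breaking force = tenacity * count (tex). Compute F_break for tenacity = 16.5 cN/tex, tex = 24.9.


Formula: Breaking force = Tenacity * Linear density
F = 16.5 cN/tex * 24.9 tex
F = 410.85 cN

410.85 cN


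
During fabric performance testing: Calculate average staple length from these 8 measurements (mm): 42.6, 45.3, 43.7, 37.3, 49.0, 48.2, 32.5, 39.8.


Formula: Mean = sum of lengths / count
Sum = 42.6 + 45.3 + 43.7 + 37.3 + 49.0 + 48.2 + 32.5 + 39.8
Sum = 338.4 mm
Mean = 338.4 / 8 = 42.30 mm

42.30 mm


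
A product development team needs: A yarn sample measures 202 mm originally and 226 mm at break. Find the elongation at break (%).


Formula: Elongation (%) = ((L_break - L0) / L0) * 100
Step 1: Extension = 226 - 202 = 24 mm
Step 2: Elongation = (24 / 202) * 100
Step 3: Elongation = 0.118812 * 100 = 11.8812% ≈ 11.9%

11.9%


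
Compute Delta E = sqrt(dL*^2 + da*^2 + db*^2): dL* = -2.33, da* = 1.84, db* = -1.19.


Formula: Delta E = sqrt(dL*^2 + da*^2 + db*^2)
Step 1: dL*^2 = (-2.33)^2 = 5.4289
Step 2: da*^2 = 1.84^2 = 3.3856
Step 3: db*^2 = (-1.19)^2 = 1.4161
Step 4: Sum = 5.4289 + 3.3856 + 1.4161 = 10.2306
Step 5: Delta E = sqrt(10.2306) = 3.2

3.2 Delta E


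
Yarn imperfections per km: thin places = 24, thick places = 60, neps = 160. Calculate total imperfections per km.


Formula: Total = thin places + thick places + neps
Total = 24 + 60 + 160
Total = 244 imperfections/km

244 imperfections/km


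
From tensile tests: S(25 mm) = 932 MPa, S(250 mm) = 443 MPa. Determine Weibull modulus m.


Formula: m = ln(L1/L2) / ln(S2/S1)
Step 1: ln(L1/L2) = ln(25/250) = -2.30259
Step 2: S2/S1 = 443/932 = 0.47532
Step 3: ln(S2/S1) = ln(0.47532) = -0.74377
Step 4: m = -2.30259 / -0.74377 = 3.10

3.10 (Weibull m)


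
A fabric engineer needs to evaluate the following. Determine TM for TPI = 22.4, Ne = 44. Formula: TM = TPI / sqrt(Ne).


Formula: TM = TPI / sqrt(Ne)
Step 1: sqrt(Ne) = sqrt(44) = 6.6332
Step 2: TM = 22.4 / 6.6332 = 3.38

3.38 TM


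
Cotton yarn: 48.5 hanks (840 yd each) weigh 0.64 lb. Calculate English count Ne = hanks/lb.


Formula: Ne = hanks / mass_lb
Substituting: Ne = 48.5 / 0.64
Ne = 75.8

75.8 Ne


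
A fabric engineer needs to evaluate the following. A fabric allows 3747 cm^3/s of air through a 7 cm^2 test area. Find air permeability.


Formula: Air Permeability = Airflow / Test Area
AP = 3747 cm^3/s / 7 cm^2
AP = 535.3 cm^3/s/cm^2

535.3 cm^3/s/cm^2


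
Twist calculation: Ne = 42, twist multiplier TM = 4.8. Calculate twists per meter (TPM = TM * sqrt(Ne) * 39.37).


Formula: TPM = TM * sqrt(Ne) * 39.37
Step 1: sqrt(Ne) = sqrt(42) = 6.4807
Step 2: TM * sqrt(Ne) = 4.8 * 6.4807 = 31.1074
Step 3: TPM = 31.1074 * 39.37 = 1225 twists/m

1225 twists/m


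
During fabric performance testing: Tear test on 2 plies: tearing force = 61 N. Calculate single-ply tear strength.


Formula: Per-ply strength = Total force / Number of plies
Per-ply = 61 N / 2
Per-ply = 30.5 N

30.5 N


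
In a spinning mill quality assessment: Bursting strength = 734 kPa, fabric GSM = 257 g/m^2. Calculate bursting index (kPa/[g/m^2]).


Formula: Bursting Index = Bursting Strength / Fabric GSM
BI = 734 kPa / 257 g/m^2
BI = 2.856 kPa/(g/m^2)

2.856 kPa/(g/m^2)


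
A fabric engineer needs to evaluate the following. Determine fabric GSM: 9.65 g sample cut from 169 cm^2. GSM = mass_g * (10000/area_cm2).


Formula: GSM = mass_g / area_m2
Step 1: Convert area: 169 cm^2 = 169 / 10000 = 0.0169 m^2
Step 2: GSM = 9.65 g / 0.0169 m^2 = 571.0 g/m^2

571.0 g/m^2


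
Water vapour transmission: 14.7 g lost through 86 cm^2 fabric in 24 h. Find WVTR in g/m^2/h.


Formula: WVTR = mass_loss / (area * time)
Step 1: Convert area: 86 cm^2 = 0.0086 m^2
Step 2: WVTR = 14.7 g / (0.0086 m^2 * 24 h)
Step 3: WVTR = 14.7 / 0.2064 = 71.2 g/m^2/h

71.2 g/m^2/h


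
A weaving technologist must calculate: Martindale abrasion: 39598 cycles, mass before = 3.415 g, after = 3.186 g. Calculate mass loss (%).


Formula: Mass loss% = ((m_before - m_after) / m_before) * 100
Step 1: Mass loss = 3.415 - 3.186 = 0.229 g
Step 2: Ratio = 0.229 / 3.415 = 0.0670571
Step 3: Mass loss% = 0.0670571 * 100 = 6.70571% ≈ 6.71%

6.71%


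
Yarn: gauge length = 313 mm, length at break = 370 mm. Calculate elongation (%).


Formula: Elongation (%) = ((L_break - L0) / L0) * 100
Step 1: Extension = 370 - 313 = 57 mm
Step 2: Elongation = (57 / 313) * 100
Step 3: Elongation = 0.182109 * 100 = 18.2109% ≈ 18.2%

18.2%


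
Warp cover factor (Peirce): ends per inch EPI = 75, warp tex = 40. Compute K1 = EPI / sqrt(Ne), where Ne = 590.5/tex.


Formula: K1 = EPI / sqrt(Ne), with Ne = 590.5 / tex_warp
Step 1: Ne = 590.5 / 40 = 14.763
Step 2: sqrt(Ne) = sqrt(14.763) = 3.8423
Step 3: K1 = 75 / 3.8423 = 19.5

19.5


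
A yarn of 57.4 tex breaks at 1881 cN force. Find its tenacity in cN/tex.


Formula: Tenacity = Breaking force / Linear density
Tenacity = 1881 cN / 57.4 tex
Tenacity = 32.77 cN/tex

32.77 cN/tex


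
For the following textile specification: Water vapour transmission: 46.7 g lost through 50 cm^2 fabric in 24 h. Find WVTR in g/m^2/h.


Formula: WVTR = mass_loss / (area * time)
Step 1: Convert area: 50 cm^2 = 0.005 m^2
Step 2: WVTR = 46.7 g / (0.005 m^2 * 24 h)
Step 3: WVTR = 46.7 / 0.12 = 389.2 g/m^2/h

389.2 g/m^2/h


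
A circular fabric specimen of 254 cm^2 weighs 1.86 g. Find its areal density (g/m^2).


Formula: GSM = mass_g / area_m2
Step 1: Convert area: 254 cm^2 = 254 / 10000 = 0.0254 m^2
Step 2: GSM = 1.86 g / 0.0254 m^2 = 73.2 g/m^2

73.2 g/m^2


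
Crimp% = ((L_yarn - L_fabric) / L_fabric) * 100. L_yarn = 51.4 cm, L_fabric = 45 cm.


Formula: Crimp% = ((L_yarn - L_fabric) / L_fabric) * 100
Step 1: Extension = 51.4 - 45 = 6.4 cm
Step 2: Crimp% = (6.4 / 45) * 100
Step 3: Crimp% = 0.142222 * 100 = 14.2222% ≈ 14.2%

14.2%


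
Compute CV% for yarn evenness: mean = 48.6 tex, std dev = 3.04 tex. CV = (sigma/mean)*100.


Formula: CV% = (standard deviation / mean) * 100
Step 1: Ratio = 3.04 / 48.6 = 0.062551
Step 2: CV% = 0.062551 * 100 = 6.2551% ≈ 6.3%

6.3%


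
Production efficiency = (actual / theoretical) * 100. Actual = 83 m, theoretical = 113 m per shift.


Formula: Efficiency% = (Actual output / Theoretical output) * 100
Efficiency% = (83 / 113) * 100
Efficiency% = 0.734513 * 100 = 73.4513% ≈ 73.5%

73.5%


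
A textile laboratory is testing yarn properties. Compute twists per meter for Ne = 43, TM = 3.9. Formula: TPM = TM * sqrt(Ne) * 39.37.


Formula: TPM = TM * sqrt(Ne) * 39.37
Step 1: sqrt(Ne) = sqrt(43) = 6.5574
Step 2: TM * sqrt(Ne) = 3.9 * 6.5574 = 25.5739
Step 3: TPM = 25.5739 * 39.37 = 1007 twists/m

1007 twists/m


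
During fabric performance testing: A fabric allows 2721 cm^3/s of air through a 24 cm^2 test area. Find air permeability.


Formula: Air Permeability = Airflow / Test Area
AP = 2721 cm^3/s / 24 cm^2
AP = 113.4 cm^3/s/cm^2

113.4 cm^3/s/cm^2


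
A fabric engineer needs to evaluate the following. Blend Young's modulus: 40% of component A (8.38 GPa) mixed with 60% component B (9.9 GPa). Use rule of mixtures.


Formula: Blend property = (fraction_A * property_A) + (fraction_B * property_B)
Step 1: Contribution A = 40/100 * 8.38 GPa = 3.352 GPa
Step 2: Contribution B = 60/100 * 9.9 GPa = 5.94 GPa
Step 3: Blend Young's modulus = 3.352 + 5.94 = 9.292 GPa

9.292 GPa


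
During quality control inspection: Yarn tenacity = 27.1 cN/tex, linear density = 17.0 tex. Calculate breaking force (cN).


Formula: Breaking force = Tenacity * Linear density
F = 27.1 cN/tex * 17.0 tex
F = 460.70 cN

460.70 cN


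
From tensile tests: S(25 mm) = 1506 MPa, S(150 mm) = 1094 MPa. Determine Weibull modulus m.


Formula: m = ln(L1/L2) / ln(S2/S1)
Step 1: ln(L1/L2) = ln(25/150) = -1.79176
Step 2: S2/S1 = 1094/1506 = 0.72643
Step 3: ln(S2/S1) = ln(0.72643) = -0.31961
Step 4: m = -1.79176 / -0.31961 = 5.61

5.61 (Weibull m)


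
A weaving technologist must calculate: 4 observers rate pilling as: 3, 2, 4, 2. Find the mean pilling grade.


Formula: Mean = sum / count
Sum = 3 + 2 + 4 + 2 = 11
Mean = 11 / 4 = 2.8

2.8


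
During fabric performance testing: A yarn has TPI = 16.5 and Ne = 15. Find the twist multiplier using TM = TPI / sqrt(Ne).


Formula: TM = TPI / sqrt(Ne)
Step 1: sqrt(Ne) = sqrt(15) = 3.873
Step 2: TM = 16.5 / 3.873 = 4.26

4.26 TM


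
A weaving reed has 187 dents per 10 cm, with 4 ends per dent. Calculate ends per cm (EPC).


Formula: EPC = (dents per 10 cm * ends per dent) / 10
Step 1: Total ends per 10 cm = 187 * 4 = 748
Step 2: EPC = 748 / 10 = 74.8 ends/cm

74.8 ends/cm


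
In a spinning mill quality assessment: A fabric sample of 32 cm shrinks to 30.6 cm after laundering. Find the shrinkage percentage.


Formula: Shrinkage% = ((L_before - L_after) / L_before) * 100
Step 1: Shrinkage = 32 - 30.6 = 1.4 cm
Step 2: Shrinkage% = (1.4 / 32) * 100
Step 3: Shrinkage% = 0.04375 * 100 = 4.375% ≈ 4.4%

4.4%


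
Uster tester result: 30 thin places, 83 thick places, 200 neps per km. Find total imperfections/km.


Formula: Total = thin places + thick places + neps
Total = 30 + 83 + 200
Total = 313 imperfections/km

313 imperfections/km


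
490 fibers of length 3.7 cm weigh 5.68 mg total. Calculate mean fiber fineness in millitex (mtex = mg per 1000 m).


Formula: fineness (mtex) = mass (mg) / total length (km) = (mass_mg / total_length_m) * 1000
Step 1: Convert fiber length: 3.7 cm = 0.037 m
Step 2: Total fiber length = 490 * 0.037 = 18.13 m
Step 3: Linear density = 5.68 mg / 18.13 m = 0.3133 mg/m
Step 4: fineness = 0.3133 * 1000 = 313.3 mtex

313.3 mtex


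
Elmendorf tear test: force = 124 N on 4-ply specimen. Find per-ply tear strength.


Formula: Per-ply strength = Total force / Number of plies
Per-ply = 124 N / 4
Per-ply = 31 N

31 N


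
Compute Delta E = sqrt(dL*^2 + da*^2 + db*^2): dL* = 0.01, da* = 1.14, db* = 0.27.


Formula: Delta E = sqrt(dL*^2 + da*^2 + db*^2)
Step 1: dL*^2 = 0.01^2 = 0.0001
Step 2: da*^2 = 1.14^2 = 1.2996
Step 3: db*^2 = 0.27^2 = 0.0729
Step 4: Sum = 0.0001 + 1.2996 + 0.0729 = 1.3726
Step 5: Delta E = sqrt(1.3726) = 1.17

1.17 Delta E


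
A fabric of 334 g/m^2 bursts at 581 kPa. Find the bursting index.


Formula: Bursting Index = Bursting Strength / Fabric GSM
BI = 581 kPa / 334 g/m^2
BI = 1.740 kPa/(g/m^2)

1.740 kPa/(g/m^2)


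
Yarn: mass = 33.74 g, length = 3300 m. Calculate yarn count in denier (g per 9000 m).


Formula: den = (mass_g / length_m) * 9000
Substituting: den = (33.74 / 3300) * 9000
Intermediate: 33.74 / 3300 = 0.01022424 g/m
den = 0.01022424 * 9000 = 92.0 denier

92.0 denier


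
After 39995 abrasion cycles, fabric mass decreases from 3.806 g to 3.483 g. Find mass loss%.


Formula: Mass loss% = ((m_before - m_after) / m_before) * 100
Step 1: Mass loss = 3.806 - 3.483 = 0.323 g
Step 2: Ratio = 0.323 / 3.806 = 0.084866
Step 3: Mass loss% = 0.084866 * 100 = 8.4866% ≈ 8.49%

8.49%


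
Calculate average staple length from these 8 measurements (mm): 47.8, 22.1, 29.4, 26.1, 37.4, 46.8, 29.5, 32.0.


Formula: Mean = sum of lengths / count
Sum = 47.8 + 22.1 + 29.4 + 26.1 + 37.4 + 46.8 + 29.5 + 32.0
Sum = 271.1 mm
Mean = 271.1 / 8 = 33.89 mm

33.89 mm


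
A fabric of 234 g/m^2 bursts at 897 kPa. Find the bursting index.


Formula: Bursting Index = Bursting Strength / Fabric GSM
BI = 897 kPa / 234 g/m^2
BI = 3.833 kPa/(g/m^2)

3.833 kPa/(g/m^2)


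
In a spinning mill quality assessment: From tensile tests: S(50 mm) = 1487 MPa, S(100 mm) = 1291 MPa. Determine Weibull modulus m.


Formula: m = ln(L1/L2) / ln(S2/S1)
Step 1: ln(L1/L2) = ln(50/100) = -0.69315
Step 2: S2/S1 = 1291/1487 = 0.86819
Step 3: ln(S2/S1) = ln(0.86819) = -0.14134
Step 4: m = -0.69315 / -0.14134 = 4.90

4.90 (Weibull m)


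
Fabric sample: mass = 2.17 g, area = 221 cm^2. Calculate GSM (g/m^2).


Formula: GSM = mass_g / area_m2
Step 1: Convert area: 221 cm^2 = 221 / 10000 = 0.0221 m^2
Step 2: GSM = 2.17 g / 0.0221 m^2 = 98.2 g/m^2

98.2 g/m^2


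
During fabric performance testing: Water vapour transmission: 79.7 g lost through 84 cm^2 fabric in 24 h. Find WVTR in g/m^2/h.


Formula: WVTR = mass_loss / (area * time)
Step 1: Convert area: 84 cm^2 = 0.0084 m^2
Step 2: WVTR = 79.7 g / (0.0084 m^2 * 24 h)
Step 3: WVTR = 79.7 / 0.2016 = 395.3 g/m^2/h

395.3 g/m^2/h


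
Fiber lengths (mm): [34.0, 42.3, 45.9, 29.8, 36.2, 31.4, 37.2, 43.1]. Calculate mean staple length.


Formula: Mean = sum of lengths / count
Sum = 34.0 + 42.3 + 45.9 + 29.8 + 36.2 + 31.4 + 37.2 + 43.1
Sum = 299.9 mm
Mean = 299.9 / 8 = 37.49 mm

37.49 mm


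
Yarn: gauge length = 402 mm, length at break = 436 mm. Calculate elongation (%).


Formula: Elongation (%) = ((L_break - L0) / L0) * 100
Step 1: Extension = 436 - 402 = 34 mm
Step 2: Elongation = (34 / 402) * 100
Step 3: Elongation = 0.084577 * 100 = 8.4577% ≈ 8.5%

8.5%


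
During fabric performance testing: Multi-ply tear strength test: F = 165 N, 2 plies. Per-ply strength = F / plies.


Formula: Per-ply strength = Total force / Number of plies
Per-ply = 165 N / 2
Per-ply = 82.5 N

82.5 N


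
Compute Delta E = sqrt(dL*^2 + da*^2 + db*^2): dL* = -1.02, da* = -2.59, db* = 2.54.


Formula: Delta E = sqrt(dL*^2 + da*^2 + db*^2)
Step 1: dL*^2 = (-1.02)^2 = 1.0404
Step 2: da*^2 = (-2.59)^2 = 6.7081
Step 3: db*^2 = 2.54^2 = 6.4516
Step 4: Sum = 1.0404 + 6.7081 + 6.4516 = 14.2001
Step 5: Delta E = sqrt(14.2001) = 3.77

3.77 Delta E


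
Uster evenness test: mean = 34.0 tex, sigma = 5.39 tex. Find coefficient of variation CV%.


Formula: CV% = (standard deviation / mean) * 100
Step 1: Ratio = 5.39 / 34.0 = 0.158529
Step 2: CV% = 0.158529 * 100 = 15.8529% ≈ 15.9%

15.9%


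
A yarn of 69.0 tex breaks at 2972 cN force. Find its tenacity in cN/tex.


Formula: Tenacity = Breaking force / Linear density
Tenacity = 2972 cN / 69.0 tex
Tenacity = 43.07 cN/tex

43.07 cN/tex


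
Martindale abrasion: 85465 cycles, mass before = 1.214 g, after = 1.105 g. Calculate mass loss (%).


Formula: Mass loss% = ((m_before - m_after) / m_before) * 100
Step 1: Mass loss = 1.214 - 1.105 = 0.109 g
Step 2: Ratio = 0.109 / 1.214 = 0.0897858
Step 3: Mass loss% = 0.0897858 * 100 = 8.97858% ≈ 8.98%

8.98%


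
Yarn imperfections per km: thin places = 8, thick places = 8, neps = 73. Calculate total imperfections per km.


Formula: Total = thin places + thick places + neps
Total = 8 + 8 + 73
Total = 89 imperfections/km

89 imperfections/km


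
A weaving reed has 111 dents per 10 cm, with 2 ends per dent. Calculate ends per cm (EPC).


Formula: EPC = (dents per 10 cm * ends per dent) / 10
Step 1: Total ends per 10 cm = 111 * 2 = 222
Step 2: EPC = 222 / 10 = 22.2 ends/cm

22.2 ends/cm


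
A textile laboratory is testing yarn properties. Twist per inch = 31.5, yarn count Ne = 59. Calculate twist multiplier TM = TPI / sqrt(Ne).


Formula: TM = TPI / sqrt(Ne)
Step 1: sqrt(Ne) = sqrt(59) = 7.6811
Step 2: TM = 31.5 / 7.6811 = 4.10

4.10 TM


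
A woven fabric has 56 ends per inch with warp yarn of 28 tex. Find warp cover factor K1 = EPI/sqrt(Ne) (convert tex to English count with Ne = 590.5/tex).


Formula: K1 = EPI / sqrt(Ne), with Ne = 590.5 / tex_warp
Step 1: Ne = 590.5 / 28 = 21.089
Step 2: sqrt(Ne) = sqrt(21.089) = 4.5923
Step 3: K1 = 56 / 4.5923 = 12.2

12.2


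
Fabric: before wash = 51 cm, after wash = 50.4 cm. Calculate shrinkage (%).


Formula: Shrinkage% = ((L_before - L_after) / L_before) * 100
Step 1: Shrinkage = 51 - 50.4 = 0.6 cm
Step 2: Shrinkage% = (0.6 / 51) * 100
Step 3: Shrinkage% = 0.011765 * 100 = 1.1765% ≈ 1.2%

1.2%


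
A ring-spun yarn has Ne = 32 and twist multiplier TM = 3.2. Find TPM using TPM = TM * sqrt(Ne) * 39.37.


Formula: TPM = TM * sqrt(Ne) * 39.37
Step 1: sqrt(Ne) = sqrt(32) = 5.6569
Step 2: TM * sqrt(Ne) = 3.2 * 5.6569 = 18.1021
Step 3: TPM = 18.1021 * 39.37 = 713 twists/m

713 twists/m


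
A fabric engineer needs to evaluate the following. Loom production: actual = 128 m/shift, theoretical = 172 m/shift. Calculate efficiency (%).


Formula: Efficiency% = (Actual output / Theoretical output) * 100
Efficiency% = (128 / 172) * 100
Efficiency% = 0.744186 * 100 = 74.4186% ≈ 74.4%

74.4%


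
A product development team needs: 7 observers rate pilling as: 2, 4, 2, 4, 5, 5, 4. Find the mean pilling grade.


Formula: Mean = sum / count
Sum = 2 + 4 + 2 + 4 + 5 + 5 + 4 = 26
Mean = 26 / 7 = 3.7

3.7


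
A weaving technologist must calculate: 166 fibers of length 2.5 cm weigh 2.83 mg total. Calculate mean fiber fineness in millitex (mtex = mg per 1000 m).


Formula: fineness (mtex) = mass (mg) / total length (km) = (mass_mg / total_length_m) * 1000
Step 1: Convert fiber length: 2.5 cm = 0.025 m
Step 2: Total fiber length = 166 * 0.025 = 4.15 m
Step 3: Linear density = 2.83 mg / 4.15 m = 0.6819 mg/m
Step 4: fineness = 0.6819 * 1000 = 681.9 mtex

681.9 mtex


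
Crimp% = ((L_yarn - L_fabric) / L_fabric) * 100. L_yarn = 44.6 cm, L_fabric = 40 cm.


Formula: Crimp% = ((L_yarn - L_fabric) / L_fabric) * 100
Step 1: Extension = 44.6 - 40 = 4.6 cm
Step 2: Crimp% = (4.6 / 40) * 100
Step 3: Crimp% = 0.115 * 100 = 11.5%

11.5%


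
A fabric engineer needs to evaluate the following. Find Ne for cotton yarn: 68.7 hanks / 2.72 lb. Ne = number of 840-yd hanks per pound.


Formula: Ne = hanks / mass_lb
Substituting: Ne = 68.7 / 2.72
Ne = 25.3

25.3 Ne


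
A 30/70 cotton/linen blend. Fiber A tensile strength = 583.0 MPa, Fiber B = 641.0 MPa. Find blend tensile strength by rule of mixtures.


Formula: Blend property = (fraction_A * property_A) + (fraction_B * property_B)
Step 1: Contribution A = 30/100 * 583.0 MPa = 174.9 MPa
Step 2: Contribution B = 70/100 * 641.0 MPa = 448.7 MPa
Step 3: Blend tensile strength = 174.9 + 448.7 = 623.6 MPa

623.6 MPa


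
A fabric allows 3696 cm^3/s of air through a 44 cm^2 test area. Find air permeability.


Formula: Air Permeability = Airflow / Test Area
AP = 3696 cm^3/s / 44 cm^2
AP = 84.0 cm^3/s/cm^2

84.0 cm^3/s/cm^2


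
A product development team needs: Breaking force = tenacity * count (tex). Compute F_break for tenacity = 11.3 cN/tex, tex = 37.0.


Formula: Breaking force = Tenacity * Linear density
F = 11.3 cN/tex * 37.0 tex
F = 418.10 cN

418.10 cN


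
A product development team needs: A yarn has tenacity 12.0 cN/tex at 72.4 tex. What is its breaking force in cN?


Formula: Breaking force = Tenacity * Linear density
F = 12.0 cN/tex * 72.4 tex
F = 868.80 cN

868.80 cN


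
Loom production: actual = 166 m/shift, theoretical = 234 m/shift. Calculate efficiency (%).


Formula: Efficiency% = (Actual output / Theoretical output) * 100
Efficiency% = (166 / 234) * 100
Efficiency% = 0.709402 * 100 = 70.9402% ≈ 70.9%

70.9%


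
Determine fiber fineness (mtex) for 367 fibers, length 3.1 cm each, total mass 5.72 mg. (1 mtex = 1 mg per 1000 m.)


Formula: fineness (mtex) = mass (mg) / total length (km) = (mass_mg / total_length_m) * 1000
Step 1: Convert fiber length: 3.1 cm = 0.031 m
Step 2: Total fiber length = 367 * 0.031 = 11.377 m
Step 3: Linear density = 5.72 mg / 11.377 m = 0.5028 mg/m
Step 4: fineness = 0.5028 * 1000 = 502.8 mtex

502.8 mtex


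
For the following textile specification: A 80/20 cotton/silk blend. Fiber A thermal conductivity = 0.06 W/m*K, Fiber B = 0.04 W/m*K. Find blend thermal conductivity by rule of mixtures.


Formula: Blend property = (fraction_A * property_A) + (fraction_B * property_B)
Step 1: Contribution A = 80/100 * 0.06 W/m*K = 0.048 W/m*K
Step 2: Contribution B = 20/100 * 0.04 W/m*K = 0.008 W/m*K
Step 3: Blend thermal conductivity = 0.048 + 0.008 = 0.056 W/m*K

0.056 W/m*K


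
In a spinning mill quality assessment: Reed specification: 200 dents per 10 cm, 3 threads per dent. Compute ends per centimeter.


Formula: EPC = (dents per 10 cm * ends per dent) / 10
Step 1: Total ends per 10 cm = 200 * 3 = 600
Step 2: EPC = 600 / 10 = 60.0 ends/cm

60.0 ends/cm


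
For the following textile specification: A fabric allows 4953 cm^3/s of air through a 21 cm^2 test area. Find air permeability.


Formula: Air Permeability = Airflow / Test Area
AP = 4953 cm^3/s / 21 cm^2
AP = 235.9 cm^3/s/cm^2

235.9 cm^3/s/cm^2


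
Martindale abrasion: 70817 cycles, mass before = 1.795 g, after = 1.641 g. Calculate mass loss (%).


Formula: Mass loss% = ((m_before - m_after) / m_before) * 100
Step 1: Mass loss = 1.795 - 1.641 = 0.154 g
Step 2: Ratio = 0.154 / 1.795 = 0.0857939
Step 3: Mass loss% = 0.0857939 * 100 = 8.57939% ≈ 8.58%

8.58%


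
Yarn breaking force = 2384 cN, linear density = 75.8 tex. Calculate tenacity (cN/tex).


Formula: Tenacity = Breaking force / Linear density
Tenacity = 2384 cN / 75.8 tex
Tenacity = 31.45 cN/tex

31.45 cN/tex


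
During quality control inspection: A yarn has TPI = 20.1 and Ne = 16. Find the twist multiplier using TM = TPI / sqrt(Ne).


Formula: TM = TPI / sqrt(Ne)
Step 1: sqrt(Ne) = sqrt(16) = 4
Step 2: TM = 20.1 / 4 = 5.03

5.03 TM


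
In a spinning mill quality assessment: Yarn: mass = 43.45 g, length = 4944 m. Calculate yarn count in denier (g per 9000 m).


Formula: den = (mass_g / length_m) * 9000
Substituting: den = (43.45 / 4944) * 9000
Intermediate: 43.45 / 4944 = 0.00878843 g/m
den = 0.00878843 * 9000 = 79.1 denier

79.1 denier


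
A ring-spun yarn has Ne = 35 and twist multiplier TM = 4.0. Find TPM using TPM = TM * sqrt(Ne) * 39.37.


Formula: TPM = TM * sqrt(Ne) * 39.37
Step 1: sqrt(Ne) = sqrt(35) = 5.9161
Step 2: TM * sqrt(Ne) = 4.0 * 5.9161 = 23.6644
Step 3: TPM = 23.6644 * 39.37 = 932 twists/m

932 twists/m


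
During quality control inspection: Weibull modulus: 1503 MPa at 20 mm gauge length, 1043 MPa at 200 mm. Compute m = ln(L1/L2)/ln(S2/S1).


Formula: m = ln(L1/L2) / ln(S2/S1)
Step 1: ln(L1/L2) = ln(20/200) = -2.30259
Step 2: S2/S1 = 1043/1503 = 0.69395
Step 3: ln(S2/S1) = ln(0.69395) = -0.36536
Step 4: m = -2.30259 / -0.36536 = 6.30

6.30 (Weibull m)


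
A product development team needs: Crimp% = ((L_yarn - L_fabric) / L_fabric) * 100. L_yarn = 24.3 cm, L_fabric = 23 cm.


Formula: Crimp% = ((L_yarn - L_fabric) / L_fabric) * 100
Step 1: Extension = 24.3 - 23 = 1.3 cm
Step 2: Crimp% = (1.3 / 23) * 100
Step 3: Crimp% = 0.056522 * 100 = 5.6522% ≈ 5.7%

5.7%
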